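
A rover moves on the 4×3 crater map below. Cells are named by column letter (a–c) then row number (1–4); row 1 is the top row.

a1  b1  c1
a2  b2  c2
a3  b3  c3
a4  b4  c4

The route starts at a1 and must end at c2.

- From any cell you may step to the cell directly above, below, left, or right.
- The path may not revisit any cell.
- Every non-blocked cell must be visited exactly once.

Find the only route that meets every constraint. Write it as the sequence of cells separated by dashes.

a1 - a2 - a3 - a4 - b4 - c4 - c3 - b3 - b2 - b1 - c1 - c2

Need to visit all 12 open cells exactly once, starting at a1 and ending at c2.
Cell c1 has only two open neighbours (c2 and b1), so the path must pass straight through it: one of those is the cell it's entered from and the other is where it exits.
Route from a1: 3× down (reaching a4), 2× right (reaching c4), up to c3, left to b3, 2× up (reaching b1), right to c1, down to c2 — 11 moves in all.
Check: all 12 open cells covered.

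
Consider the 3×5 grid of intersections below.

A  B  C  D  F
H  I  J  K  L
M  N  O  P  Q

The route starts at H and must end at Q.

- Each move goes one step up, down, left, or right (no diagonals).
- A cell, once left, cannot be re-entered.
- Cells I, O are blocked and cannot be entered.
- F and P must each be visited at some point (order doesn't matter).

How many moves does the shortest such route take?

Any route passes through F and P in some order between H and Q. Summing Manhattan distances along each leg and taking the cheapest ordering (H → P → F → Q) gives a lower bound of 4 + 3 + 2 = 9 moves.
A route of 9 moves achieves this: H → A → B → C → D → F → L → K → P → Q.
Since 9 matches the lower bound, it is optimal.

9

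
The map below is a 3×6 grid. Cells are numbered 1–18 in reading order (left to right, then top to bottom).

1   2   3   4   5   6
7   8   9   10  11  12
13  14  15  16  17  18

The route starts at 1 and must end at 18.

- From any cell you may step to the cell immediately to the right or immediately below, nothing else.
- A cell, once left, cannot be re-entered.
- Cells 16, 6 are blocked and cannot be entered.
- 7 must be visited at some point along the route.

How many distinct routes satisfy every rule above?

A right/down-only route from 1 to 18 makes exactly 2 down-moves and 5 right-moves in some order.
With no other constraints that would be C(7,2) = 21 routes.
Split at 7 and multiply the segment counts (each segment already excludes blocked cells): 1→7: 1; 7→18: 2; product = 2.
That gives 2 routes.

2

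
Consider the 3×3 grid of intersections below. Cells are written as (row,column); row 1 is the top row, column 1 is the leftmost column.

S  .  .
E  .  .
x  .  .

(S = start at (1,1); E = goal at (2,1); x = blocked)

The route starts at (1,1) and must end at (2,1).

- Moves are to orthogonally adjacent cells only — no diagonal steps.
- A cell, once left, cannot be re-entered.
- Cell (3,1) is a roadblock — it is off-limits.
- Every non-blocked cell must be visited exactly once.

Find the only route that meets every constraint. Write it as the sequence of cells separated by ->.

Need to visit all 8 open cells exactly once, starting at (1,1) and ending at (2,1).
Cell (3,2) has only two open neighbours ((2,2) and (3,3)), so the path must pass straight through it: one of those is the cell it's entered from and the other is where it exits.
Route from (1,1): 2× right (reaching (1,3)), 2× down (reaching (3,3)), left to (3,2), up to (2,2), left to (2,1) — 7 moves in all.
Check: all 8 open cells covered.

(1,1) -> (1,2) -> (1,3) -> (2,3) -> (3,3) -> (3,2) -> (2,2) -> (2,1)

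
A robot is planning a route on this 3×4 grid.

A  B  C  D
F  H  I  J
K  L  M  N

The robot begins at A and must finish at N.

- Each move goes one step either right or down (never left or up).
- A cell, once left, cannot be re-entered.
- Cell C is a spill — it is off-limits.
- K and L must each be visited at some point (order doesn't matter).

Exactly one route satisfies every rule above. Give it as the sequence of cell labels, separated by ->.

A -> F -> K -> L -> M -> N

Moves only go right or down, so the column and row indices never decrease.
Route from A: down 2 to K, right 3 to N — 5 moves in all.
Check: all required cells visited.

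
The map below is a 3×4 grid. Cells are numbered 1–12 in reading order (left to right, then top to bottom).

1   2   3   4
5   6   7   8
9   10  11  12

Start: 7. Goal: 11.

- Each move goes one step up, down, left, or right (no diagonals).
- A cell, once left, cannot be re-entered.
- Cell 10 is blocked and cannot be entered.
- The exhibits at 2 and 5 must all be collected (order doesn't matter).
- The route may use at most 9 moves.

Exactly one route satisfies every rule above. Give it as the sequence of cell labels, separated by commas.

7, 6, 5, 1, 2, 3, 4, 8, 12, 11

The 9-move cap with required stops at 2, 5 leaves no slack for detours.
Route from 7: left 2 to 5, up 1 to 1, right 3 to 4, down 2 to 12, left 1 to 11 — 9 moves in all.
Check: all required cells visited; 9 ≤ 9 moves.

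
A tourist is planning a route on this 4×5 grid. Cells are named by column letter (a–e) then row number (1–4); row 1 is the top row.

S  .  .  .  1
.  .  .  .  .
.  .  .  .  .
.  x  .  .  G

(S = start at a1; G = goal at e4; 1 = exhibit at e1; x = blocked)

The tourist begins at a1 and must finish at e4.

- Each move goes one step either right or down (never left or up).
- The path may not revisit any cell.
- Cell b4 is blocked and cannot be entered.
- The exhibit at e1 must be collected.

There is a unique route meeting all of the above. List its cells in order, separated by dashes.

a1 - b1 - c1 - d1 - e1 - e2 - e3 - e4

Moves only go right or down, so the column and row indices never decrease.
Route from a1: 4× right (reaching e1), 3× down (reaching e4) — 7 moves in all.
Check: all required cells visited.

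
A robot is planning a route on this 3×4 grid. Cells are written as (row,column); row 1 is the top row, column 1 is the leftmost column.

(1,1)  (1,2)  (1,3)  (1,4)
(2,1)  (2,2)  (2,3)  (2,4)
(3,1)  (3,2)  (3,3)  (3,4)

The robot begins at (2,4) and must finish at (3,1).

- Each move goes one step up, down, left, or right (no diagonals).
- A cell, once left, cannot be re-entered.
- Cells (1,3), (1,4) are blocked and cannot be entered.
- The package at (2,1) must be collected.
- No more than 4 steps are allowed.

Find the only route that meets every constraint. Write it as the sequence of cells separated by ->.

(2,4) -> (2,3) -> (2,2) -> (2,1) -> (3,1)

Any route must reach (2,1) and still end at (3,1) within 4 moves, so the order of the required stops is forced.
Route from (2,4): 3× left (reaching (2,1)), down to (3,1) — 4 moves in all.
Check: all required cells visited; 4 ≤ 4 moves.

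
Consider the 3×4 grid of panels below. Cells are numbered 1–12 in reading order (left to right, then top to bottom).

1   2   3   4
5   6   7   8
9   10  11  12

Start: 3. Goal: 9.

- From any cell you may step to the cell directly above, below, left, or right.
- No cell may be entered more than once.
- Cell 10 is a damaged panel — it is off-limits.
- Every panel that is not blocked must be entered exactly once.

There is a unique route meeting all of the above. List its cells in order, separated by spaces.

Need to visit all 11 open cells exactly once, starting at 3 and ending at 9.
Route from 3: right to 4, 2× down (reaching 12), left to 11, up to 7, left to 6, up to 2, left to 1, 2× down (reaching 9) — 10 moves in all.
Check: all 11 open cells covered.

3 4 8 12 11 7 6 2 1 5 9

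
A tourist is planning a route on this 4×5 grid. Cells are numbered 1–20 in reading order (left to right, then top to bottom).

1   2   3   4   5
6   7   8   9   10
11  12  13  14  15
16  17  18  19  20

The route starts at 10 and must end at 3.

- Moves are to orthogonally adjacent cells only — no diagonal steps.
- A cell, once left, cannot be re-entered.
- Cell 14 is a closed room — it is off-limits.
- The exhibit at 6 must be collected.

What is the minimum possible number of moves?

7

Any route passes through 6 somewhere between 10 and 3. Summing Manhattan distances along the two legs (10 → 6 → 3) gives a lower bound of 4 + 3 = 7 moves.
A route of 7 moves achieves this: 10 → 9 → 8 → 7 → 6 → 1 → 2 → 3.
Since 7 matches the lower bound, it is optimal.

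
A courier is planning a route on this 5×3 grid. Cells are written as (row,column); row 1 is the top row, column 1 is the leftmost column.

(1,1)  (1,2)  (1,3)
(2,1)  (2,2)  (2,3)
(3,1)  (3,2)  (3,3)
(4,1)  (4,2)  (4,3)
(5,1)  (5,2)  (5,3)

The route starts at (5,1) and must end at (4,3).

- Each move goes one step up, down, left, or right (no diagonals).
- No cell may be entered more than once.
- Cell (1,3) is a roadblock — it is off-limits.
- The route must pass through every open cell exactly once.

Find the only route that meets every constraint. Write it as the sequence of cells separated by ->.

Need to visit all 14 open cells exactly once, starting at (5,1) and ending at (4,3).
Cell (5,3) has only two open neighbours ((4,3) and (5,2)), so the path must pass straight through it: one of those is the cell it's entered from and the other is where it exits.
Route from (5,1): 4× up (reaching (1,1)), right to (1,2), down to (2,2), right to (2,3), down to (3,3), left to (3,2), 2× down (reaching (5,2)), right to (5,3), up to (4,3) — 13 moves in all.
Check: all 14 open cells covered.

(5,1) -> (4,1) -> (3,1) -> (2,1) -> (1,1) -> (1,2) -> (2,2) -> (2,3) -> (3,3) -> (3,2) -> (4,2) -> (5,2) -> (5,3) -> (4,3)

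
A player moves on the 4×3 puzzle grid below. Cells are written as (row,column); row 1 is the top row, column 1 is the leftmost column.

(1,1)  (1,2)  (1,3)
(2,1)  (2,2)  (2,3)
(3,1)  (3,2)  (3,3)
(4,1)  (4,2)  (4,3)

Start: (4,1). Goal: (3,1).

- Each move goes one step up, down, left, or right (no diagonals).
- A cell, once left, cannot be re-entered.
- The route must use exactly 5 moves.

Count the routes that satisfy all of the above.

Need simple routes of exactly 5 moves from (4,1) to (3,1) (Manhattan distance 1, so 2 moves are spent on a detour and 2 undoing it).
Enumerating: (4,1) (4,2) (3,2) (2,2) (2,1) (3,1) | (4,1) (4,2) (4,3) (3,3) (3,2) (3,1).
That gives 2 routes.

2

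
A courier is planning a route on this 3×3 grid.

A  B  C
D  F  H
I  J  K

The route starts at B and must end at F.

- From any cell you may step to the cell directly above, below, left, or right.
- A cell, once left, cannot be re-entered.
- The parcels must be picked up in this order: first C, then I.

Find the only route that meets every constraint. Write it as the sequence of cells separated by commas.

The waypoints must appear in the order C, I, with no cell reused.
Route from B: right to C, 2× down (reaching K), 2× left (reaching I), up to D, right to F — 7 moves in all.
Check: order respected (C at step 1, I at step 5).

B, C, H, K, J, I, D, F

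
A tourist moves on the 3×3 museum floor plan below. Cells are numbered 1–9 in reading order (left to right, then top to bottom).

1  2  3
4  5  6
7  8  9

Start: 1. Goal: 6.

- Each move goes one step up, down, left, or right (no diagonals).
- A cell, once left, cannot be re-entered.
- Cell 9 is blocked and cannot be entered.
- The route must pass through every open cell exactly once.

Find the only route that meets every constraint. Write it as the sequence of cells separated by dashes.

1 - 4 - 7 - 8 - 5 - 2 - 3 - 6

Need to visit all 8 open cells exactly once, starting at 1 and ending at 6.
Cell 8 has only two open neighbours (5 and 7), so the path must pass straight through it: one of those is the cell it's entered from and the other is where it exits.
Route from 1: down 2 to 7, right 1 to 8, up 2 to 2, right 1 to 3, down 1 to 6 — 7 moves in all.
Check: all 8 open cells covered.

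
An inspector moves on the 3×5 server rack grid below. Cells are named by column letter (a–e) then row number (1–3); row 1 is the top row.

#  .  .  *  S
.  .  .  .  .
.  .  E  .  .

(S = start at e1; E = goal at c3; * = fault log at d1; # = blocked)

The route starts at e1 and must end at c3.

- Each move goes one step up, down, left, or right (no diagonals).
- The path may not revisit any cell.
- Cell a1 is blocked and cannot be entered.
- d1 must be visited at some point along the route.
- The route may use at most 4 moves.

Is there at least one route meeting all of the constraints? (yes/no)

One route that works: e1 → d1 → d2 → d3 → c3.

yes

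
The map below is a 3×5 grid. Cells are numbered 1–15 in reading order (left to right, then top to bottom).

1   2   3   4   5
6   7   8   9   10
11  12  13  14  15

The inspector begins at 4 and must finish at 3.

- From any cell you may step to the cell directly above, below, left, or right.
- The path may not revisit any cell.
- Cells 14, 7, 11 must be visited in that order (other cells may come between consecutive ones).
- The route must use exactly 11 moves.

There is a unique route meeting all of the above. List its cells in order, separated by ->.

The waypoints must appear in the order 14, 7, 11, with no cell reused.
Route from 4: down 2 to 14, left 1 to 13, up 1 to 8, left 1 to 7, down 1 to 12, left 1 to 11, up 2 to 1, right 2 to 3 — 11 moves in all.
Check: order respected (14 at step 2, 7 at step 5, 11 at step 7); 11 moves as required.

4 -> 9 -> 14 -> 13 -> 8 -> 7 -> 12 -> 11 -> 6 -> 1 -> 2 -> 3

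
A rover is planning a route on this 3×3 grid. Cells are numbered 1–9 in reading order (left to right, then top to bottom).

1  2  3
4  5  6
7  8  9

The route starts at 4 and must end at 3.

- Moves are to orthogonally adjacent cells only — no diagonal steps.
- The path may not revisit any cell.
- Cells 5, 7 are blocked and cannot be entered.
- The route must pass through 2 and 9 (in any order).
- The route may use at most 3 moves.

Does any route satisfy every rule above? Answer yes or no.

Every way from 4 to 9 runs through 3 — but 3 is where the route must end, so it would be entered once on the way to 9 and again at the finish.

no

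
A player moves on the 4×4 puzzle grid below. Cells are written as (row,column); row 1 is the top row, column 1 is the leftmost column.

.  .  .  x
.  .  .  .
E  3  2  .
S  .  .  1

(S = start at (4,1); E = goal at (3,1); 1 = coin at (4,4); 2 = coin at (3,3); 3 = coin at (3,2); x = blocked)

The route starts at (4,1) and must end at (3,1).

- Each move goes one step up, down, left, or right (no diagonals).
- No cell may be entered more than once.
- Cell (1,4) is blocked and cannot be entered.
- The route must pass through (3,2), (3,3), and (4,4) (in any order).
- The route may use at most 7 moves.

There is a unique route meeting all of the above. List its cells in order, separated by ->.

(4,1) -> (4,2) -> (4,3) -> (4,4) -> (3,4) -> (3,3) -> (3,2) -> (3,1)

The budget equals the shortest possible length, so every move has to be on a shortest route through the required cells.
Route from (4,1): 3× right (reaching (4,4)), up to (3,4), 3× left (reaching (3,1)) — 7 moves in all.
Check: all required cells visited; 7 ≤ 7 moves.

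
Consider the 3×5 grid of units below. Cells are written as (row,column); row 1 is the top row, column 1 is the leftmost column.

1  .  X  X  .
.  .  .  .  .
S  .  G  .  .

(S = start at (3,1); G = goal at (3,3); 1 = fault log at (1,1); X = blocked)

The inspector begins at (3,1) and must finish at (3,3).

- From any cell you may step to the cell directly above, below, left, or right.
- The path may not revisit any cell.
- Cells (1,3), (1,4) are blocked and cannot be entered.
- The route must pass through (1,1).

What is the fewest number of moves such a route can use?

6

Any route passes through (1,1) somewhere between (3,1) and (3,3). Summing Manhattan distances along the two legs ((3,1) → (1,1) → (3,3)) gives a lower bound of 2 + 4 = 6 moves.
A route of 6 moves achieves this: (3,1) → (2,1) → (1,1) → (1,2) → (2,2) → (3,2) → (3,3).
Since 6 matches the lower bound, it is optimal.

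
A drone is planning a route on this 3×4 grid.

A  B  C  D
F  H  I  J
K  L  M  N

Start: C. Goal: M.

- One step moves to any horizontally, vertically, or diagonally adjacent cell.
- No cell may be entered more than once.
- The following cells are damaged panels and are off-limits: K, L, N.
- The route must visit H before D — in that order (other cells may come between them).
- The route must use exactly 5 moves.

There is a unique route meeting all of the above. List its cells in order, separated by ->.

The waypoints must appear in the order H, D, with no cell reused.
Route from C: down-left to H, right to I, up-right to D, down to J, down-left to M — 5 moves in all.
Check: order respected (H at step 1, D at step 3); 5 moves as required.

C -> H -> I -> D -> J -> M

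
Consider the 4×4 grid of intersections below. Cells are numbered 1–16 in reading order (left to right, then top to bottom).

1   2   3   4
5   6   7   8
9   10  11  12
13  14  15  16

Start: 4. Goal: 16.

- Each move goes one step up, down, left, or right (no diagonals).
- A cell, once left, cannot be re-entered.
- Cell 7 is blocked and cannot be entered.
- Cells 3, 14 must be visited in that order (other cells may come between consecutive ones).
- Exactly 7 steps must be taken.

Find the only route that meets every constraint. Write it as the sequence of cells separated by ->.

The waypoints must appear in the order 3, 14, with no cell reused.
Route from 4: left 2 to 2, down 3 to 14, right 2 to 16 — 7 moves in all.
Check: order respected (3 at step 1, 14 at step 5); 7 moves as required.

4 -> 3 -> 2 -> 6 -> 10 -> 14 -> 15 -> 16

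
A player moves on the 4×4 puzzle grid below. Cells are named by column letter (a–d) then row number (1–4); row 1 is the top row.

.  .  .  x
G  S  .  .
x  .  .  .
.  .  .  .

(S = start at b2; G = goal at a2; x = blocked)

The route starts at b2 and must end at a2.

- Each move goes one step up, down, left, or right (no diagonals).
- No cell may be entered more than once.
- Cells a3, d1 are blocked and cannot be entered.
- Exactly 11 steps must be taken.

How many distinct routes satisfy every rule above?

4

Need simple routes of exactly 11 moves from b2 to a2 (Manhattan distance 1, so 5 moves are spent on a detour and 5 undoing it).
Enumerating: b2 b3 b4 c4 c3 d3 d2 c2 c1 b1 a1 a2 | b2 b3 b4 c4 d4 d3 d2 c2 c1 b1 a1 a2 | b2 b3 b4 c4 d4 d3 c3 c2 c1 b1 a1 a2 | b2 b3 c3 c4 d4 d3 d2 c2 c1 b1 a1 a2.
That gives 4 routes.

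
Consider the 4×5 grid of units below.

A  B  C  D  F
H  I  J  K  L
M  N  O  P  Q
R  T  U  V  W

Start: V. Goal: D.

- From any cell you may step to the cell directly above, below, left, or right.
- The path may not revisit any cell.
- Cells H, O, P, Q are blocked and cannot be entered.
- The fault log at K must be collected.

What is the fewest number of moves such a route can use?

7

Any route passes through K somewhere between V and D. Summing Manhattan distances along the two legs (V → K → D) gives a lower bound of 2 + 1 = 3 moves.
That bound ignores the blocked cells. Measuring each leg by the fewest moves that actually steer around them (V→K: 6; K→D: 1) raises the lower bound to 7.
A route of 7 moves exists: V → U → T → N → I → J → K → D.
Since 7 matches that lower bound, it is optimal.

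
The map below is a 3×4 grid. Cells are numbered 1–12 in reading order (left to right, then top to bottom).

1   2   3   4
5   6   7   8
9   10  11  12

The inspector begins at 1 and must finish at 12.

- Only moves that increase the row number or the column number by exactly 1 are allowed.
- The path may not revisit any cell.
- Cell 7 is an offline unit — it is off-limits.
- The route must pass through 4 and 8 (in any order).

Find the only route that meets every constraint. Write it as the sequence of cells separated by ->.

1 -> 2 -> 3 -> 4 -> 8 -> 12

Moves only go right or down, so the column and row indices never decrease.
Route from 1: right 3 to 4, down 2 to 12 — 5 moves in all.
Check: all required cells visited.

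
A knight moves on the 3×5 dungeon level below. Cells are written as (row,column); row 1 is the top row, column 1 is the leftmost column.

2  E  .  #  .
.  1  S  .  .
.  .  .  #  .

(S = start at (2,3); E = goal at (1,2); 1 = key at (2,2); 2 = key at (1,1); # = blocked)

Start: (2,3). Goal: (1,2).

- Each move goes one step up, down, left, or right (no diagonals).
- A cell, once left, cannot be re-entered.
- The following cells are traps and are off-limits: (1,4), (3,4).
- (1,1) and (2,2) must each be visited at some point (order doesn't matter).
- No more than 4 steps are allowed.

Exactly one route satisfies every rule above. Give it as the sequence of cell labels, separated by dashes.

(2,3) - (2,2) - (2,1) - (1,1) - (1,2)

The budget equals the shortest possible length, so every move has to be on a shortest route through the required cells.
Route from (2,3): 2× left (reaching (2,1)), up to (1,1), right to (1,2) — 4 moves in all.
Check: all required cells visited; 4 ≤ 4 moves.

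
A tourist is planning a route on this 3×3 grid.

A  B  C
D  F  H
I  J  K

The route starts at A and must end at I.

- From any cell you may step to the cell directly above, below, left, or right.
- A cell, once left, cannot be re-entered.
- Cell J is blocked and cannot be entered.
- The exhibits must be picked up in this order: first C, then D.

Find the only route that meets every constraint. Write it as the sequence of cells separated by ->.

The waypoints must appear in the order C, D, with no cell reused.
Route from A: 2× right (reaching C), down to H, 2× left (reaching D), down to I — 6 moves in all.
Check: order respected (C at step 2, D at step 5).

A -> B -> C -> H -> F -> D -> I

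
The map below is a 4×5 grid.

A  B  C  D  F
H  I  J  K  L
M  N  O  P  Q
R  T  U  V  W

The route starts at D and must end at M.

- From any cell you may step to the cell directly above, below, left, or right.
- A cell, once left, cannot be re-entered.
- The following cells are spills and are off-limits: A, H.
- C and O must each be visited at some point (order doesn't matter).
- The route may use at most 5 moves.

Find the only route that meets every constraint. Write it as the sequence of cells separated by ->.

D -> C -> J -> O -> N -> M

Any route must reach C and O and still end at M within 5 moves, so the order of the required stops is forced.
Route from D: left 1 to C, down 2 to O, left 2 to M — 5 moves in all.
Check: all required cells visited; 5 ≤ 5 moves.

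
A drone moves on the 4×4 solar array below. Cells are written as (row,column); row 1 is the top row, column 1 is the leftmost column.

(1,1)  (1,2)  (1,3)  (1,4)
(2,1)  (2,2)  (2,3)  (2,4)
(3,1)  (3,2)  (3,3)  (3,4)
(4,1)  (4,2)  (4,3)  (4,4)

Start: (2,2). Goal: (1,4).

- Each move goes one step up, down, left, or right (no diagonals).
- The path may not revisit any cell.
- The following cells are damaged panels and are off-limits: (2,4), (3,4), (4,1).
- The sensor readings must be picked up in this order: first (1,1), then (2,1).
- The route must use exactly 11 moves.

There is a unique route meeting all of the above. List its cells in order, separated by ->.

(2,2) -> (1,2) -> (1,1) -> (2,1) -> (3,1) -> (3,2) -> (4,2) -> (4,3) -> (3,3) -> (2,3) -> (1,3) -> (1,4)

The waypoints must appear in the order (1,1), (2,1), with no cell reused.
Route from (2,2): up 1 to (1,2), left 1 to (1,1), down 2 to (3,1), right 1 to (3,2), down 1 to (4,2), right 1 to (4,3), up 3 to (1,3), right 1 to (1,4) — 11 moves in all.
Check: order respected ((1,1) at step 2, (2,1) at step 3); 11 moves as required.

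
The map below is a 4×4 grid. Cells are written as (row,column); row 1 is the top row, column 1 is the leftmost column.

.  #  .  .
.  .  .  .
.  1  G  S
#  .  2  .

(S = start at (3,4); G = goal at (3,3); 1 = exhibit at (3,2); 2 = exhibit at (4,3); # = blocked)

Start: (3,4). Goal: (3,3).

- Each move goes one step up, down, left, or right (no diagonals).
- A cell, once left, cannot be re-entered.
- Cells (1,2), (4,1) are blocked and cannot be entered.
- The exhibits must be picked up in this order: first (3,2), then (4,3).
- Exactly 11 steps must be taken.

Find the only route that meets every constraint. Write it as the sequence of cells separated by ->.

(3,4) -> (2,4) -> (1,4) -> (1,3) -> (2,3) -> (2,2) -> (2,1) -> (3,1) -> (3,2) -> (4,2) -> (4,3) -> (3,3)

The waypoints must appear in the order (3,2), (4,3), with no cell reused.
Route from (3,4): 2× up (reaching (1,4)), left to (1,3), down to (2,3), 2× left (reaching (2,1)), down to (3,1), right to (3,2), down to (4,2), right to (4,3), up to (3,3) — 11 moves in all.
Check: order respected (1 at step 8, 2 at step 10); 11 moves as required.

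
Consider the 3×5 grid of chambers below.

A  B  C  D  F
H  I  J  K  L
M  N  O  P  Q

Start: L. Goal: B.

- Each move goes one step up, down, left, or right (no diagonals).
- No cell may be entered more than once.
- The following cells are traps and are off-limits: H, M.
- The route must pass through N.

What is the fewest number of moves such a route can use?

Any route passes through N somewhere between L and B. Summing Manhattan distances along the two legs (L → N → B) gives a lower bound of 4 + 2 = 6 moves.
A route of 6 moves achieves this: L → Q → P → O → N → I → B.
Since 6 matches the lower bound, it is optimal.

6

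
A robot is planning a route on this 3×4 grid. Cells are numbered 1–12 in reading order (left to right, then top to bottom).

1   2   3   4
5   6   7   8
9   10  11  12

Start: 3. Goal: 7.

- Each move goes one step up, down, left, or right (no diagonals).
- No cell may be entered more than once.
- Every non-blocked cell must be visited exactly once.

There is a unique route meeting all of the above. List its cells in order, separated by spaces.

Need to visit all 12 open cells exactly once, starting at 3 and ending at 7.
Route from 3: right 1 to 4, down 2 to 12, left 3 to 9, up 2 to 1, right 1 to 2, down 1 to 6, right 1 to 7 — 11 moves in all.
Check: all 12 open cells covered.

3 4 8 12 11 10 9 5 1 2 6 7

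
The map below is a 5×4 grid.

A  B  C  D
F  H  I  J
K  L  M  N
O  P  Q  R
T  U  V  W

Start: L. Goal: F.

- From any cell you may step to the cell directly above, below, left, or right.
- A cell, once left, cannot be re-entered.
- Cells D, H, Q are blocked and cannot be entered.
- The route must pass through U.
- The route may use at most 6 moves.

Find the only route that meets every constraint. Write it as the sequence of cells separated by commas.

The 6-move cap with required stops at U leaves no slack for detours.
Route from L: 2× down (reaching U), left to T, 3× up (reaching F) — 6 moves in all.
Check: all required cells visited; 6 ≤ 6 moves.

L, P, U, T, O, K, F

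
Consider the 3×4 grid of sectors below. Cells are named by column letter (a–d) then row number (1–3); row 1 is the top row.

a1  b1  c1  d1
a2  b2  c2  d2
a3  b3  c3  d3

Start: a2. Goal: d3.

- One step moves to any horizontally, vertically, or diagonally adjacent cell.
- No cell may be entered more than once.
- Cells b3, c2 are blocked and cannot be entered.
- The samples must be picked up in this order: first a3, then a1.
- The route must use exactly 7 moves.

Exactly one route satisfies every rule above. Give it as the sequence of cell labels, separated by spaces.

The waypoints must appear in the order a3, a1, with no cell reused.
Route from a2: down to a3, up-right to b2, up-left to a1, 2× right (reaching c1), down-right to d2, down to d3 — 7 moves in all.
Check: order respected (a3 at step 1, a1 at step 3); 7 moves as required.

a2 a3 b2 a1 b1 c1 d2 d3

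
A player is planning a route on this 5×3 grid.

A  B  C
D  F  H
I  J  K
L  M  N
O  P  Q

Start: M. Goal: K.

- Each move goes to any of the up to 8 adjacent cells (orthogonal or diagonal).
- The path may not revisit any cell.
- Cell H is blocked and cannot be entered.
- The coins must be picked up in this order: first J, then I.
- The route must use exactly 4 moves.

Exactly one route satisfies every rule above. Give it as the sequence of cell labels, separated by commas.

The waypoints must appear in the order J, I, with no cell reused.
Route from M: up to J, left to I, up-right to F, down-right to K — 4 moves in all.
Check: order respected (J at step 1, I at step 2); 4 moves as required.

M, J, I, F, K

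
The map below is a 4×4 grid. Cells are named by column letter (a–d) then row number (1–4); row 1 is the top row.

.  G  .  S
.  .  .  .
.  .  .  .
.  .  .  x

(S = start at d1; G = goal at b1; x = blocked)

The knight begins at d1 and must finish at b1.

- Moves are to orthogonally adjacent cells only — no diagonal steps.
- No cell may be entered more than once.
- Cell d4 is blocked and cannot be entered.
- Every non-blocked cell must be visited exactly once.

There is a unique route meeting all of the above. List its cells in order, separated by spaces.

Need to visit all 15 open cells exactly once, starting at d1 and ending at b1.
Cell a4 has only two open neighbours (a3 and b4), so the path must pass straight through it: one of those is the cell it's entered from and the other is where it exits.
Route from d1: left to c1, down to c2, right to d2, down to d3, left to c3, down to c4, 2× left (reaching a4), up to a3, right to b3, up to b2, left to a2, up to a1, right to b1 — 14 moves in all.
Check: all 15 open cells covered.

d1 c1 c2 d2 d3 c3 c4 b4 a4 a3 b3 b2 a2 a1 b1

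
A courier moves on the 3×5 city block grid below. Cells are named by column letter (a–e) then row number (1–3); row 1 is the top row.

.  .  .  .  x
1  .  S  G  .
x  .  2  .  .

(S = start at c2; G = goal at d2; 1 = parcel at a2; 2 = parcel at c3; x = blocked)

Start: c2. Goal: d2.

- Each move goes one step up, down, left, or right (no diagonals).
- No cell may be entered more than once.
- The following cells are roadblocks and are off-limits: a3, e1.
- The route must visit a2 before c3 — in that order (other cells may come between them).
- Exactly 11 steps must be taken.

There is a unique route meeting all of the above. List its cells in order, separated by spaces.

The waypoints must appear in the order a2, c3, with no cell reused.
Route from c2: up 1 to c1, left 2 to a1, down 1 to a2, right 1 to b2, down 1 to b3, right 3 to e3, up 1 to e2, left 1 to d2 — 11 moves in all.
Check: order respected (1 at step 4, 2 at step 7); 11 moves as required.

c2 c1 b1 a1 a2 b2 b3 c3 d3 e3 e2 d2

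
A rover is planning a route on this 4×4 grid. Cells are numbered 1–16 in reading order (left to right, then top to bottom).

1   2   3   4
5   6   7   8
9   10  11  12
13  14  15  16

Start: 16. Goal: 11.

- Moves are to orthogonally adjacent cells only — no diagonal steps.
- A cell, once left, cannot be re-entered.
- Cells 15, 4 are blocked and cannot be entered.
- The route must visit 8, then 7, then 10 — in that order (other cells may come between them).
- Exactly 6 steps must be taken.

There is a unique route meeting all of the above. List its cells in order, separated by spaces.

16 12 8 7 6 10 11

The waypoints must appear in the order 8, 7, 10, with no cell reused.
Route from 16: 2× up (reaching 8), 2× left (reaching 6), down to 10, right to 11 — 6 moves in all.
Check: order respected (8 at step 2, 7 at step 3, 10 at step 5); 6 moves as required.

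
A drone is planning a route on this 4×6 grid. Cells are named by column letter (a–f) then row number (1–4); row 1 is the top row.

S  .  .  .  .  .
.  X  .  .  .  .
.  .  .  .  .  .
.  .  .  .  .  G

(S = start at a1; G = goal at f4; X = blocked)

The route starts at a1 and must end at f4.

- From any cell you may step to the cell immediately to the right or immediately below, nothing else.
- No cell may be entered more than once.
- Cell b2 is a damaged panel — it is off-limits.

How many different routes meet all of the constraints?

A right/down-only route from a1 to f4 makes exactly 3 down-moves and 5 right-moves in some order.
With no other constraints that would be C(8,3) = 56 routes.
Subtract routes through each blocked cell (inclusion–exclusion for overlaps): − through b2: 30 → 26.
That gives 26 routes.

26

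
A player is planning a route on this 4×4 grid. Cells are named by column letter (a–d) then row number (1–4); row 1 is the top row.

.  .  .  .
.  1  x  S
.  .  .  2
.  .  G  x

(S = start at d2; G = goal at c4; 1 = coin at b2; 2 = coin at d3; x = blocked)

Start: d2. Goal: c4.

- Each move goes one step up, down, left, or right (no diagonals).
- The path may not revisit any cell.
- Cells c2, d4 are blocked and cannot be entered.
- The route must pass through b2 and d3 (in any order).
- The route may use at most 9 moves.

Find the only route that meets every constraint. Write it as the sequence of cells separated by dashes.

Any route must reach b2 and d3 and still end at c4 within 9 moves, so the order of the required stops is forced.
Route from d2: down to d3, 2× left (reaching b3), up to b2, left to a2, 2× down (reaching a4), 2× right (reaching c4) — 9 moves in all.
Check: all required cells visited; 9 ≤ 9 moves.

d2 - d3 - c3 - b3 - b2 - a2 - a3 - a4 - b4 - c4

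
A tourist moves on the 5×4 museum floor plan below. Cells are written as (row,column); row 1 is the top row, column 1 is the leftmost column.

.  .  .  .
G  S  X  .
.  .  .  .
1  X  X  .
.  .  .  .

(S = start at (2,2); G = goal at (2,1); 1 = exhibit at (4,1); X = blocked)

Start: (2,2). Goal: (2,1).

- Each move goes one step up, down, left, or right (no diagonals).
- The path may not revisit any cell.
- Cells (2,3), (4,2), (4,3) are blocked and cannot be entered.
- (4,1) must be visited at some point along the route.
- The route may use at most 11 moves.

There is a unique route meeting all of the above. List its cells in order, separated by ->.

Any route must reach (4,1) and still end at (2,1) within 11 moves, so the order of the required stops is forced.
Route from (2,2): down to (3,2), 2× right (reaching (3,4)), 2× down (reaching (5,4)), 3× left (reaching (5,1)), 3× up (reaching (2,1)) — 11 moves in all.
Check: all required cells visited; 11 ≤ 11 moves.

(2,2) -> (3,2) -> (3,3) -> (3,4) -> (4,4) -> (5,4) -> (5,3) -> (5,2) -> (5,1) -> (4,1) -> (3,1) -> (2,1)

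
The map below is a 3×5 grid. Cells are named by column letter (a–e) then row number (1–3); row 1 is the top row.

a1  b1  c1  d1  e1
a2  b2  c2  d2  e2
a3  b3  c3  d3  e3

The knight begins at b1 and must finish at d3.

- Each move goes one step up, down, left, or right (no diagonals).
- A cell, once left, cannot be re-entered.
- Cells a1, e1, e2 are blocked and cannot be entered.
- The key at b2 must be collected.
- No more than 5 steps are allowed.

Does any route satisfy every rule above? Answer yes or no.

One route that works: b1 → b2 → b3 → c3 → d3.

yes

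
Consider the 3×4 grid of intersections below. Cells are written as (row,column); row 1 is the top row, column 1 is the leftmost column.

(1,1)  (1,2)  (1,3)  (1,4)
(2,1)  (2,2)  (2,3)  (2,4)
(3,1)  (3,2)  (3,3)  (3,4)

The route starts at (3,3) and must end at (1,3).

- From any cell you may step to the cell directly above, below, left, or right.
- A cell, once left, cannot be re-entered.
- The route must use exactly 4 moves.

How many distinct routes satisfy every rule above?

6

Need simple routes of exactly 4 moves from (3,3) to (1,3) (Manhattan distance 2, so 1 moves are spent on a detour and 1 undoing it).
Enumerating: (3,3) (2,3) (2,2) (1,2) (1,3) | (3,3) (2,3) (2,4) (1,4) (1,3) | (3,3) (3,2) (2,2) (1,2) (1,3) | (3,3) (3,2) (2,2) (2,3) (1,3) | (3,3) (3,4) (2,4) (1,4) (1,3) | (3,3) (3,4) (2,4) (2,3) (1,3).
That gives 6 routes.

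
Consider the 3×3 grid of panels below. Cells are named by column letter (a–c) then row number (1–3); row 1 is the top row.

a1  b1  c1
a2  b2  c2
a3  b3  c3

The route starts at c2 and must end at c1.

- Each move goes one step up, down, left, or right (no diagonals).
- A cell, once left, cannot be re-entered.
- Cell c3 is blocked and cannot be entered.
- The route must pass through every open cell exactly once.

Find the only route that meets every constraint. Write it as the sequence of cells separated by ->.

c2 -> b2 -> b3 -> a3 -> a2 -> a1 -> b1 -> c1

Need to visit all 8 open cells exactly once, starting at c2 and ending at c1.
Cell a1 has only two open neighbours (a2 and b1), so the path must pass straight through it: one of those is the cell it's entered from and the other is where it exits.
Route from c2: left to b2, down to b3, left to a3, 2× up (reaching a1), 2× right (reaching c1) — 7 moves in all.
Check: all 8 open cells covered.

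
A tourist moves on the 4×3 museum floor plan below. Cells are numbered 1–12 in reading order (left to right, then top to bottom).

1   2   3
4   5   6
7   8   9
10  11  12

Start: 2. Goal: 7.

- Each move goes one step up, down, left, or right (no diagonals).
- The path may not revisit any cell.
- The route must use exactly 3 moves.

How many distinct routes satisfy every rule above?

3

Need simple routes of exactly 3 moves from 2 to 7 (Manhattan distance 3, so 0 moves are spent on a detour and 0 undoing it).
Enumerating: 2 5 8 7 | 2 5 4 7 | 2 1 4 7.
That gives 3 routes.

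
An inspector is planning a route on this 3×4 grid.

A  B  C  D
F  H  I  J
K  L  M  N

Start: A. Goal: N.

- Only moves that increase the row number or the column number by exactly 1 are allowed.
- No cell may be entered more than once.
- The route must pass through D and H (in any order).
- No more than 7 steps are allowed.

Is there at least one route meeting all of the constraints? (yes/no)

no

H is below but to the left of D: going D → H would need a leftward move and H → D an upward move, so no right/down-only route can visit both required cells.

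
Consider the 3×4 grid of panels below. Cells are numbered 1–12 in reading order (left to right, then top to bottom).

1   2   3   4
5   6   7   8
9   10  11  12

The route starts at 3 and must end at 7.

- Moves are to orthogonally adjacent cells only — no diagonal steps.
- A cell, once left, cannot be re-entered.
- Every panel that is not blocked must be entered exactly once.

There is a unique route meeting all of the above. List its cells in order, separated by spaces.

Need to visit all 12 open cells exactly once, starting at 3 and ending at 7.
Cell 1 has only two open neighbours (5 and 2), so the path must pass straight through it: one of those is the cell it's entered from and the other is where it exits.
Route from 3: right to 4, 2× down (reaching 12), 3× left (reaching 9), 2× up (reaching 1), right to 2, down to 6, right to 7 — 11 moves in all.
Check: all 12 open cells covered.

3 4 8 12 11 10 9 5 1 2 6 7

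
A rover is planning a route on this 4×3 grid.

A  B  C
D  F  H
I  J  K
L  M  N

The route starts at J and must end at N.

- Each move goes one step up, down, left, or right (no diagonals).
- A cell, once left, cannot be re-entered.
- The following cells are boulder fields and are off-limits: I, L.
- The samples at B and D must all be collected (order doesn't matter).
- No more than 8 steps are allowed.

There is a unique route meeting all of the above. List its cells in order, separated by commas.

The budget equals the shortest possible length, so every move has to be on a shortest route through the required cells.
Route from J: up 1 to F, left 1 to D, up 1 to A, right 2 to C, down 3 to N — 8 moves in all.
Check: all required cells visited; 8 ≤ 8 moves.

J, F, D, A, B, C, H, K, N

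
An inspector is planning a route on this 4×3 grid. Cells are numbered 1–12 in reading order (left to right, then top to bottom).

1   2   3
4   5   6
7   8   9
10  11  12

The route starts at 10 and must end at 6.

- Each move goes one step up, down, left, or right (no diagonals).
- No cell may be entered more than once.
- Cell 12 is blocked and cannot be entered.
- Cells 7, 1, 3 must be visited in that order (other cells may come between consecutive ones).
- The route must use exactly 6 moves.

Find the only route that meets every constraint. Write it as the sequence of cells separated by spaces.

10 7 4 1 2 3 6

The waypoints must appear in the order 7, 1, 3, with no cell reused.
Route from 10: 3× up (reaching 1), 2× right (reaching 3), down to 6 — 6 moves in all.
Check: order respected (7 at step 1, 1 at step 3, 3 at step 5); 6 moves as required.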